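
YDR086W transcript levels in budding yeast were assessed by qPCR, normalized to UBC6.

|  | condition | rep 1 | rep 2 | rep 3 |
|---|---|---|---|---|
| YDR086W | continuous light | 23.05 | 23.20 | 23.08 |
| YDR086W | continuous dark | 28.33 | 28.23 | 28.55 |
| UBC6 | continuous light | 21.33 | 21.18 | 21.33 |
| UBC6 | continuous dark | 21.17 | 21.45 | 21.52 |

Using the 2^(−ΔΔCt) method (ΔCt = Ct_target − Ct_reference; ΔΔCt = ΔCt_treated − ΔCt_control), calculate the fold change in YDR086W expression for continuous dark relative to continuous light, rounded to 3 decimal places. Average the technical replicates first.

0.028

Mean Ct: YDR086W continuous light 23.110; YDR086W continuous dark 28.370; UBC6 continuous light 21.280; UBC6 continuous dark 21.380
ΔCt(continuous light) = 23.110 − 21.280 = 1.830
ΔCt(continuous dark) = 28.370 − 21.380 = 6.990
ΔΔCt = 6.990 − 1.830 = 5.160
Fold change = 2^(−5.160) = 0.0280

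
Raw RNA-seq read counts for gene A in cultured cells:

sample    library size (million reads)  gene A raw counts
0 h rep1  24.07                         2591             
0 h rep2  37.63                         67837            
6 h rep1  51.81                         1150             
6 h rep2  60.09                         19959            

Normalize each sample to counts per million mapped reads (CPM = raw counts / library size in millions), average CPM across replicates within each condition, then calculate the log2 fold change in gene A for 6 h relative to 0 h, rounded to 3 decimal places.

-2.431

CPM(0 h rep1) = 2591 / 24.07 = 107.6444
CPM(0 h rep2) = 67837 / 37.63 = 1802.7372
CPM(6 h rep1) = 1150 / 51.81 = 22.1965
CPM(6 h rep2) = 19959 / 60.09 = 332.1518
mean CPM(0 h) = 955.1908; mean CPM(6 h) = 177.1741
Fold change = 177.1741 / 955.1908 = 0.18549
log2(0.18549) = -2.4306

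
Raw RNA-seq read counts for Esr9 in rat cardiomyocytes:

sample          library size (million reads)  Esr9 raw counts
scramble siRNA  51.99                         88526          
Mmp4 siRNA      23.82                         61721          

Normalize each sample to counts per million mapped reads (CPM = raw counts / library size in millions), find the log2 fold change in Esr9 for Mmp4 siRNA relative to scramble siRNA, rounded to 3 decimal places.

CPM(scramble siRNA) = 88526 / 51.99 = 1702.7505
CPM(Mmp4 siRNA) = 61721 / 23.82 = 2591.1419
Fold change = 2591.1419 / 1702.7505 = 1.52174
log2(1.52174) = 0.6057

0.606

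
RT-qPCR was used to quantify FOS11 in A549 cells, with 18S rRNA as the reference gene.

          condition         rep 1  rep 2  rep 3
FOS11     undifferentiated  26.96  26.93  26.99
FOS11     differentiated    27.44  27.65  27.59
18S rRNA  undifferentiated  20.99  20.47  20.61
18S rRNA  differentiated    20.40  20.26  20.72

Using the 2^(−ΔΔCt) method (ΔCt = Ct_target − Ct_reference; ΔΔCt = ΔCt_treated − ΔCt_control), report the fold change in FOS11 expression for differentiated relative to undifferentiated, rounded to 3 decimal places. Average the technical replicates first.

0.563

Mean Ct: FOS11 undifferentiated 26.960; FOS11 differentiated 27.560; 18S rRNA undifferentiated 20.690; 18S rRNA differentiated 20.460
ΔCt(undifferentiated) = 26.960 − 20.690 = 6.270
ΔCt(differentiated) = 27.560 − 20.460 = 7.100
ΔΔCt = 7.100 − 6.270 = 0.830
Fold change = 2^(−0.830) = 0.5625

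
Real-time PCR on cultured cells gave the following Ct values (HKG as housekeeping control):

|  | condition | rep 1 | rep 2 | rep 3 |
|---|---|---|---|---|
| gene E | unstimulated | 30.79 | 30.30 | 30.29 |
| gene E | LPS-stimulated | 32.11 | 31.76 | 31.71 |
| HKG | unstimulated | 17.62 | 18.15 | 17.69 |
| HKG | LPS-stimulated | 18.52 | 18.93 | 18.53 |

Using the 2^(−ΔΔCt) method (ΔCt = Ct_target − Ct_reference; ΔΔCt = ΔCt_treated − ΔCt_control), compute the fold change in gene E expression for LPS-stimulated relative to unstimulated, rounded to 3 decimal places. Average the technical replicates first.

Mean Ct: gene E unstimulated 30.460; gene E LPS-stimulated 31.860; HKG unstimulated 17.820; HKG LPS-stimulated 18.660
ΔCt(unstimulated) = 30.460 − 17.820 = 12.640
ΔCt(LPS-stimulated) = 31.860 − 18.660 = 13.200
ΔΔCt = 13.200 − 12.640 = 0.560
Fold change = 2^(−0.560) = 0.6783

0.678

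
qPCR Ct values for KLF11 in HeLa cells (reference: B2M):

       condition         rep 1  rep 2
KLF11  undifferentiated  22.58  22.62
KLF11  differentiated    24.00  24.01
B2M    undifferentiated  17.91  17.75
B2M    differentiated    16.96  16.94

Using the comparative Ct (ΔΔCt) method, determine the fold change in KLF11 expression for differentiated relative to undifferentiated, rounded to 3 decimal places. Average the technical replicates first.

Mean Ct: KLF11 undifferentiated 22.600; KLF11 differentiated 24.005; B2M undifferentiated 17.830; B2M differentiated 16.950
ΔCt(undifferentiated) = 22.600 − 17.830 = 4.770
ΔCt(differentiated) = 24.005 − 16.950 = 7.055
ΔΔCt = 7.055 − 4.770 = 2.285
Fold change = 2^(−2.285) = 0.2052

0.205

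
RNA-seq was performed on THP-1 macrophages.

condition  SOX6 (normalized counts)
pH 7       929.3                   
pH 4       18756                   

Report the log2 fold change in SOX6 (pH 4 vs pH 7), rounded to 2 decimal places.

Fold change = 18756 / 929.3 = 20.1829
log2(20.1829) = 4.335

4.34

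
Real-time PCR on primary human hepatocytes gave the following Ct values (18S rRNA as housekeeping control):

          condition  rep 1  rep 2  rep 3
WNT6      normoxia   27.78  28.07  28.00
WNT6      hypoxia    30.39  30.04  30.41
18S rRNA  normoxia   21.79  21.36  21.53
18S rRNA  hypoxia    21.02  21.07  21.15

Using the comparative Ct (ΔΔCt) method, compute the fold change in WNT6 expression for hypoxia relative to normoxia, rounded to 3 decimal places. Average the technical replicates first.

Mean Ct: WNT6 normoxia 27.950; WNT6 hypoxia 30.280; 18S rRNA normoxia 21.560; 18S rRNA hypoxia 21.080
ΔCt(normoxia) = 27.950 − 21.560 = 6.390
ΔCt(hypoxia) = 30.280 − 21.080 = 9.200
ΔΔCt = 9.200 − 6.390 = 2.810
Fold change = 2^(−2.810) = 0.1426

0.143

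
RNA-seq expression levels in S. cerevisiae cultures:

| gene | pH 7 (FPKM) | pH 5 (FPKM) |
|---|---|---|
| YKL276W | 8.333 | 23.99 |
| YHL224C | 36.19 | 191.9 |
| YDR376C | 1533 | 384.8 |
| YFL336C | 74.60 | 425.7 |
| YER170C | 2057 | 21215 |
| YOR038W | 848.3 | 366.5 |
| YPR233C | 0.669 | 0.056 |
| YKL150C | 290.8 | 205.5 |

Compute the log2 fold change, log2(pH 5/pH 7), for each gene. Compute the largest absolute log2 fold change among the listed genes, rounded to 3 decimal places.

3.579

log2(23.99/8.333) = 1.526  (YKL276W)
log2(191.9/36.19) = 2.407  (YHL224C)
log2(384.8/1533) = -1.994  (YDR376C)
log2(425.7/74.60) = 2.513  (YFL336C)
log2(21215/2057) = 3.366  (YER170C)
log2(366.5/848.3) = -1.211  (YOR038W)
log2(0.056/0.669) = -3.579  (YPR233C)
log2(205.5/290.8) = -0.501  (YKL150C)
The largest magnitude belongs to YPR233C.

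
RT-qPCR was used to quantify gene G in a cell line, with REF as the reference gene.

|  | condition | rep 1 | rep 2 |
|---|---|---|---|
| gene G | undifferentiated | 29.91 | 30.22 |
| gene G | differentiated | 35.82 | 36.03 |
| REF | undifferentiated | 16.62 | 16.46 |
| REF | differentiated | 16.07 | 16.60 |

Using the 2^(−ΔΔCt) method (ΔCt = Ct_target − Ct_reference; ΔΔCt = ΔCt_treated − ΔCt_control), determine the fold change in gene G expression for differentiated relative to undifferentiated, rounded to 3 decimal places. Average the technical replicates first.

Mean Ct: gene G undifferentiated 30.065; gene G differentiated 35.925; REF undifferentiated 16.540; REF differentiated 16.335
ΔCt(undifferentiated) = 30.065 − 16.540 = 13.525
ΔCt(differentiated) = 35.925 − 16.335 = 19.590
ΔΔCt = 19.590 − 13.525 = 6.065
Fold change = 2^(−6.065) = 0.0149

0.015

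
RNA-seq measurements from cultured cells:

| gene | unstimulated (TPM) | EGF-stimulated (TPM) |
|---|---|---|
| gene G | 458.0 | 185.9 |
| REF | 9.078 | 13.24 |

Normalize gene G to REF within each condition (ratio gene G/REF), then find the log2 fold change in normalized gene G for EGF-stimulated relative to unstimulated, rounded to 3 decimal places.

gene G/REF (unstimulated) = 458.0 / 9.078 = 50.452
gene G/REF (EGF-stimulated) = 185.9 / 13.24 = 14.041
Fold change = 14.041 / 50.452 = 0.2783
log2(0.2783) = -1.8453

-1.845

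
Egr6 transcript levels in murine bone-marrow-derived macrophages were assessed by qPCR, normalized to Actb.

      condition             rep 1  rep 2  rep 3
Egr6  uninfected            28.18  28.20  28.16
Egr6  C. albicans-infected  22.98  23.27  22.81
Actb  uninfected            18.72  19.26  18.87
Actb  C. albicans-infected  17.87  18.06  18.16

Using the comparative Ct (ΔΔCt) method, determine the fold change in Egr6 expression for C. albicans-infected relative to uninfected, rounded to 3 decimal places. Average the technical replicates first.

Mean Ct: Egr6 uninfected 28.180; Egr6 C. albicans-infected 23.020; Actb uninfected 18.950; Actb C. albicans-infected 18.030
ΔCt(uninfected) = 28.180 − 18.950 = 9.230
ΔCt(C. albicans-infected) = 23.020 − 18.030 = 4.990
ΔΔCt = 4.990 − 9.230 = -4.240
Fold change = 2^(−(-4.240)) = 2^4.240 = 18.8959

18.896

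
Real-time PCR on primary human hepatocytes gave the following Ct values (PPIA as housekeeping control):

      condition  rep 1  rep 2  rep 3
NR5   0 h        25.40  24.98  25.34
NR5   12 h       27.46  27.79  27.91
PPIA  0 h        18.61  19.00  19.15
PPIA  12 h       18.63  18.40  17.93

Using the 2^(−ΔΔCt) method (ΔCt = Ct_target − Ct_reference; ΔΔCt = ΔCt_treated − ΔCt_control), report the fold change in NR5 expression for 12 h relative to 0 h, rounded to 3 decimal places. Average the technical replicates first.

Mean Ct: NR5 0 h 25.240; NR5 12 h 27.720; PPIA 0 h 18.920; PPIA 12 h 18.320
ΔCt(0 h) = 25.240 − 18.920 = 6.320
ΔCt(12 h) = 27.720 − 18.320 = 9.400
ΔΔCt = 9.400 − 6.320 = 3.080
Fold change = 2^(−3.080) = 0.1183

0.118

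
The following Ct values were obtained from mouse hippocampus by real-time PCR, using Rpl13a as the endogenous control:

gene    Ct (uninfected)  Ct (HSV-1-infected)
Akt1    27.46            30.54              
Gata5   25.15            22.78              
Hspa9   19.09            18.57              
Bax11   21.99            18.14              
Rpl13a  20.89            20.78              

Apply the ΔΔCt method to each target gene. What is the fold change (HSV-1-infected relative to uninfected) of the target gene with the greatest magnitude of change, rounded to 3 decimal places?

Akt1: ΔΔCt = (30.54−20.78) − (27.46−20.89) = 9.76 − 6.57 = 3.19; fold change = 2^-3.19 = 0.110
Gata5: ΔΔCt = (22.78−20.78) − (25.15−20.89) = 2.00 − 4.26 = -2.26; fold change = 2^2.26 = 4.790
Hspa9: ΔΔCt = (18.57−20.78) − (19.09−20.89) = -2.21 − (-1.80) = -0.41; fold change = 2^0.41 = 1.329
Bax11: ΔΔCt = (18.14−20.78) − (21.99−20.89) = -2.64 − 1.10 = -3.74; fold change = 2^3.74 = 13.361
Bax11 has the largest |ΔΔCt| = 3.74.

13.361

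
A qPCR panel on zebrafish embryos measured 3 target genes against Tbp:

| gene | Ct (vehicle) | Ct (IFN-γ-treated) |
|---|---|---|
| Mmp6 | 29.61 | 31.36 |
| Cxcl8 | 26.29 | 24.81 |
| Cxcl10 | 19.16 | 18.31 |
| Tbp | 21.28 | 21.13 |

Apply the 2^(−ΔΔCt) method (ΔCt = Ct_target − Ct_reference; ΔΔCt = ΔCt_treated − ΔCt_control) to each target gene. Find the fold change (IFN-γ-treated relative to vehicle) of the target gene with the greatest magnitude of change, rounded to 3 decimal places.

0.268

Mmp6: ΔΔCt = (31.36−21.13) − (29.61−21.28) = 10.23 − 8.33 = 1.90; fold change = 2^-1.90 = 0.268
Cxcl8: ΔΔCt = (24.81−21.13) − (26.29−21.28) = 3.68 − 5.01 = -1.33; fold change = 2^1.33 = 2.514
Cxcl10: ΔΔCt = (18.31−21.13) − (19.16−21.28) = -2.82 − (-2.12) = -0.70; fold change = 2^0.70 = 1.625
Mmp6 has the largest |ΔΔCt| = 1.90.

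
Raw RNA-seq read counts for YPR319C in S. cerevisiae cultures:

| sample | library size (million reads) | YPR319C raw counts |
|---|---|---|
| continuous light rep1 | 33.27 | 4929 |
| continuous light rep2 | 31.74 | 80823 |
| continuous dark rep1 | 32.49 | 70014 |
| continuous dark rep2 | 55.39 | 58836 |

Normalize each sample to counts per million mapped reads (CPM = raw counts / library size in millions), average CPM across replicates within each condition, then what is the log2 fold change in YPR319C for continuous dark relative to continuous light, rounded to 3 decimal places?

CPM(continuous light rep1) = 4929 / 33.27 = 148.1515
CPM(continuous light rep2) = 80823 / 31.74 = 2546.4083
CPM(continuous dark rep1) = 70014 / 32.49 = 2154.9400
CPM(continuous dark rep2) = 58836 / 55.39 = 1062.2134
mean CPM(continuous light) = 1347.2799; mean CPM(continuous dark) = 1608.5767
Fold change = 1608.5767 / 1347.2799 = 1.19394
log2(1.19394) = 0.2557

0.256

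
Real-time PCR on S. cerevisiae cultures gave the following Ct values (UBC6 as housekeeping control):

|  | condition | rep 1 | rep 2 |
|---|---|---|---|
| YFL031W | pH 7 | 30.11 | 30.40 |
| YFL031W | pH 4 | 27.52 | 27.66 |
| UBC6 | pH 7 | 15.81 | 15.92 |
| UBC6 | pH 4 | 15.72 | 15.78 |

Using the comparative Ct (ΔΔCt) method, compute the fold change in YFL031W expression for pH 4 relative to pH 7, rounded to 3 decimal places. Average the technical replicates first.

5.856

Mean Ct: YFL031W pH 7 30.255; YFL031W pH 4 27.590; UBC6 pH 7 15.865; UBC6 pH 4 15.750
ΔCt(pH 7) = 30.255 − 15.865 = 14.390
ΔCt(pH 4) = 27.590 − 15.750 = 11.840
ΔΔCt = 11.840 − 14.390 = -2.550
Fold change = 2^(−(-2.550)) = 2^2.550 = 5.8563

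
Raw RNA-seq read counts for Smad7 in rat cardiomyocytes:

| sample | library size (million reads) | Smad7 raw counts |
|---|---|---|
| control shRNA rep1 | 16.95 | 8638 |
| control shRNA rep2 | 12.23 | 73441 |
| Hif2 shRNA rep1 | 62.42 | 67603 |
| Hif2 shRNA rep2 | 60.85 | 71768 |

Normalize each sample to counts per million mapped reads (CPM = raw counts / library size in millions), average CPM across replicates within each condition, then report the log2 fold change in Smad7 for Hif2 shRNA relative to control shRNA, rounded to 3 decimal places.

-1.526

CPM(control shRNA rep1) = 8638 / 16.95 = 509.6165
CPM(control shRNA rep2) = 73441 / 12.23 = 6004.9877
CPM(Hif2 shRNA rep1) = 67603 / 62.42 = 1083.0343
CPM(Hif2 shRNA rep2) = 71768 / 60.85 = 1179.4248
mean CPM(control shRNA) = 3257.3021; mean CPM(Hif2 shRNA) = 1131.2295
Fold change = 1131.2295 / 3257.3021 = 0.34729
log2(0.34729) = -1.5258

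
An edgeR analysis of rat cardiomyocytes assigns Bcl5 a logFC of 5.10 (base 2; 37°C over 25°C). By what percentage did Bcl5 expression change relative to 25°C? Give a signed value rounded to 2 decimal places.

Fold change = 2^(5.10) = 34.2968
Percent change = (FC − 1) × 100% = (34.2968 − 1) × 100 = 3329.68%

3329.68%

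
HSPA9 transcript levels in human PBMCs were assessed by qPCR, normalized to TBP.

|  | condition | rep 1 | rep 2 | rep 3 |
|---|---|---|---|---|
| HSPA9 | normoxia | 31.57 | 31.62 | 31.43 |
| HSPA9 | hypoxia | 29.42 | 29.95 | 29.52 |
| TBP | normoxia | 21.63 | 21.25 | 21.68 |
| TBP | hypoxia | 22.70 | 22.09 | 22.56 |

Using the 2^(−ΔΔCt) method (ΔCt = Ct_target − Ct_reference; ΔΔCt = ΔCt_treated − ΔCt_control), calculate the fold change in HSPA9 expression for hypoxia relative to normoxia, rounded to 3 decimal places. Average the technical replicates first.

7.160

Mean Ct: HSPA9 normoxia 31.540; HSPA9 hypoxia 29.630; TBP normoxia 21.520; TBP hypoxia 22.450
ΔCt(normoxia) = 31.540 − 21.520 = 10.020
ΔCt(hypoxia) = 29.630 − 22.450 = 7.180
ΔΔCt = 7.180 − 10.020 = -2.840
Fold change = 2^(−(-2.840)) = 2^2.840 = 7.1602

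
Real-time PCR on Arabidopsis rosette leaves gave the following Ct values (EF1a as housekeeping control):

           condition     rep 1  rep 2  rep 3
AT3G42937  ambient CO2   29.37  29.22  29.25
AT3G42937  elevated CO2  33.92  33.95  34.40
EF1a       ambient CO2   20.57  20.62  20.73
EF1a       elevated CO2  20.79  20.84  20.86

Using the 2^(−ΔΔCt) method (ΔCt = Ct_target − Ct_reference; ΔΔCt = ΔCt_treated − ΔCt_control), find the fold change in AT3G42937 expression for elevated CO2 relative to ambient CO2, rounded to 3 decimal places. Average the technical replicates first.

Mean Ct: AT3G42937 ambient CO2 29.280; AT3G42937 elevated CO2 34.090; EF1a ambient CO2 20.640; EF1a elevated CO2 20.830
ΔCt(ambient CO2) = 29.280 − 20.640 = 8.640
ΔCt(elevated CO2) = 34.090 − 20.830 = 13.260
ΔΔCt = 13.260 − 8.640 = 4.620
Fold change = 2^(−4.620) = 0.0407

0.041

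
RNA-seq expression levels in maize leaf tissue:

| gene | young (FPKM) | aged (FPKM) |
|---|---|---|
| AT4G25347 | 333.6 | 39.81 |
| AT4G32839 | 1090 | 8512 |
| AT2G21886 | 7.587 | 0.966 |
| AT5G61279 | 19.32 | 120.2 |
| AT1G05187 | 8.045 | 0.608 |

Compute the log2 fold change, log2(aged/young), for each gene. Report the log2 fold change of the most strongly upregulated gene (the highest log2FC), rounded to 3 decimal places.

2.965

log2(39.81/333.6) = -3.067  (AT4G25347)
log2(8512/1090) = 2.965  (AT4G32839)
log2(0.966/7.587) = -2.973  (AT2G21886)
log2(120.2/19.32) = 2.637  (AT5G61279)
log2(0.608/8.045) = -3.726  (AT1G05187)
AT4G32839 is most strongly upregulated.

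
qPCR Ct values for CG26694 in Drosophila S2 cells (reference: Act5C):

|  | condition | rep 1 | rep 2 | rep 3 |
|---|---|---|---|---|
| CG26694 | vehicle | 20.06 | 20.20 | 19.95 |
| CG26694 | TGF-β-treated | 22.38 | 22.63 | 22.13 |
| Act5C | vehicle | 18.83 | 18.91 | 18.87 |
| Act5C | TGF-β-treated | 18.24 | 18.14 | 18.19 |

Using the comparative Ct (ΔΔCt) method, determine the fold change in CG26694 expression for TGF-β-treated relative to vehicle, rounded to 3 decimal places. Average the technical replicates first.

0.126

Mean Ct: CG26694 vehicle 20.070; CG26694 TGF-β-treated 22.380; Act5C vehicle 18.870; Act5C TGF-β-treated 18.190
ΔCt(vehicle) = 20.070 − 18.870 = 1.200
ΔCt(TGF-β-treated) = 22.380 − 18.190 = 4.190
ΔΔCt = 4.190 − 1.200 = 2.990
Fold change = 2^(−2.990) = 0.1259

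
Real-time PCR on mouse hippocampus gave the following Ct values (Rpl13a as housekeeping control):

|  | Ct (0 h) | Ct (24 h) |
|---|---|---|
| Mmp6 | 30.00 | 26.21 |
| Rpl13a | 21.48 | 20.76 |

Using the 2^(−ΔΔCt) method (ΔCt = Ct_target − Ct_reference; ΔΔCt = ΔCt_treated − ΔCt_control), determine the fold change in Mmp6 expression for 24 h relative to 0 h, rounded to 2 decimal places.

8.40

ΔCt(0 h) = 30.000 − 21.480 = 8.520
ΔCt(24 h) = 26.210 − 20.760 = 5.450
ΔΔCt = 5.450 − 8.520 = -3.070
Fold change = 2^(−(-3.070)) = 2^3.070 = 8.398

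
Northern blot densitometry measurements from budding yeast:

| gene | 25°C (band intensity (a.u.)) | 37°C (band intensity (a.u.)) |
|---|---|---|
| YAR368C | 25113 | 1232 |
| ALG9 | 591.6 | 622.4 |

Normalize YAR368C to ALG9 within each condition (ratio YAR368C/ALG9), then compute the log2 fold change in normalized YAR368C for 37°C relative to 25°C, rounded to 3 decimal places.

YAR368C/ALG9 (25°C) = 25113 / 591.6 = 42.449
YAR368C/ALG9 (37°C) = 1232 / 622.4 = 1.9794
Fold change = 1.9794 / 42.449 = 0.0466
log2(0.0466) = -4.4226

-4.423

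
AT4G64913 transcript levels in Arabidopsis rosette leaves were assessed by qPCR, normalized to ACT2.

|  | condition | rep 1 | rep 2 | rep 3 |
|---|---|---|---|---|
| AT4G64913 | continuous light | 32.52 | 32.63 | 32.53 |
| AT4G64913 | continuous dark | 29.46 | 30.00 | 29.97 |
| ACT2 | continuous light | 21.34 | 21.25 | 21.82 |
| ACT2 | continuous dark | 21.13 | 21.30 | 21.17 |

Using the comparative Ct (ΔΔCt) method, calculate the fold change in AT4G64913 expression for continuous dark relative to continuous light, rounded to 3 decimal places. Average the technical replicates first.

5.579

Mean Ct: AT4G64913 continuous light 32.560; AT4G64913 continuous dark 29.810; ACT2 continuous light 21.470; ACT2 continuous dark 21.200
ΔCt(continuous light) = 32.560 − 21.470 = 11.090
ΔCt(continuous dark) = 29.810 − 21.200 = 8.610
ΔΔCt = 8.610 − 11.090 = -2.480
Fold change = 2^(−(-2.480)) = 2^2.480 = 5.5790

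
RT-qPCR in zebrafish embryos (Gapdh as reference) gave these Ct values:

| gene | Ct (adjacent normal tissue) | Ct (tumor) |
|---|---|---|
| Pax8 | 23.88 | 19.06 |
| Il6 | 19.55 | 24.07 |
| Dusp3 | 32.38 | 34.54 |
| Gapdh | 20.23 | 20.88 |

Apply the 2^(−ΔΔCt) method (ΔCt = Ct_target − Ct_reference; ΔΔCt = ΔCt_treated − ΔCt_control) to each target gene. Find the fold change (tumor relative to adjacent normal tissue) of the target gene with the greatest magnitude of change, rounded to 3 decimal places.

44.324

Pax8: ΔΔCt = (19.06−20.88) − (23.88−20.23) = -1.82 − 3.65 = -5.47; fold change = 2^5.47 = 44.324
Il6: ΔΔCt = (24.07−20.88) − (19.55−20.23) = 3.19 − (-0.68) = 3.87; fold change = 2^-3.87 = 0.068
Dusp3: ΔΔCt = (34.54−20.88) − (32.38−20.23) = 13.66 − 12.15 = 1.51; fold change = 2^-1.51 = 0.351
Pax8 has the largest |ΔΔCt| = 5.47.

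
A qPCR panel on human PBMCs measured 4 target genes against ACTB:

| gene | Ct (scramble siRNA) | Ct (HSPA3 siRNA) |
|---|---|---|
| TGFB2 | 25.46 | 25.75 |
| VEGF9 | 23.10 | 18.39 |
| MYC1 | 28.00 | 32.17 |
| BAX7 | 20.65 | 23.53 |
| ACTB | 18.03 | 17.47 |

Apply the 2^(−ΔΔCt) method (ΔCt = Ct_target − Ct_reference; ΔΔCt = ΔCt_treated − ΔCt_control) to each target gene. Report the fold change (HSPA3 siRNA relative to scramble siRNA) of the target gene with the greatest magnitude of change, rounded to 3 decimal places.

0.038

TGFB2: ΔΔCt = (25.75−17.47) − (25.46−18.03) = 8.28 − 7.43 = 0.85; fold change = 2^-0.85 = 0.555
VEGF9: ΔΔCt = (18.39−17.47) − (23.10−18.03) = 0.92 − 5.07 = -4.15; fold change = 2^4.15 = 17.753
MYC1: ΔΔCt = (32.17−17.47) − (28.00−18.03) = 14.70 − 9.97 = 4.73; fold change = 2^-4.73 = 0.038
BAX7: ΔΔCt = (23.53−17.47) − (20.65−18.03) = 6.06 − 2.62 = 3.44; fold change = 2^-3.44 = 0.092
MYC1 has the largest |ΔΔCt| = 4.73.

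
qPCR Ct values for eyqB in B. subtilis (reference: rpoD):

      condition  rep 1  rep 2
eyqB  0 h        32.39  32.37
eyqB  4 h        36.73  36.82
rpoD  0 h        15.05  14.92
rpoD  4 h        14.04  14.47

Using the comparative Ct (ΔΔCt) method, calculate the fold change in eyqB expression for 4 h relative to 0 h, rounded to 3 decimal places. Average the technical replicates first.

Mean Ct: eyqB 0 h 32.380; eyqB 4 h 36.775; rpoD 0 h 14.985; rpoD 4 h 14.255
ΔCt(0 h) = 32.380 − 14.985 = 17.395
ΔCt(4 h) = 36.775 − 14.255 = 22.520
ΔΔCt = 22.520 − 17.395 = 5.125
Fold change = 2^(−5.125) = 0.0287

0.029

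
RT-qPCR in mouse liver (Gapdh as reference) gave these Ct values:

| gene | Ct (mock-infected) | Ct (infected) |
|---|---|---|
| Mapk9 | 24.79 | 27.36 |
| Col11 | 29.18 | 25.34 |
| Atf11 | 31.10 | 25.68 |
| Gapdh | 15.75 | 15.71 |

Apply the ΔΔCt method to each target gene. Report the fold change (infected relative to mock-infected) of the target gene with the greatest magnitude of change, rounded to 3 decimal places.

Mapk9: ΔΔCt = (27.36−15.71) − (24.79−15.75) = 11.65 − 9.04 = 2.61; fold change = 2^-2.61 = 0.164
Col11: ΔΔCt = (25.34−15.71) − (29.18−15.75) = 9.63 − 13.43 = -3.80; fold change = 2^3.80 = 13.929
Atf11: ΔΔCt = (25.68−15.71) − (31.10−15.75) = 9.97 − 15.35 = -5.38; fold change = 2^5.38 = 41.643
Atf11 has the largest |ΔΔCt| = 5.38.

41.643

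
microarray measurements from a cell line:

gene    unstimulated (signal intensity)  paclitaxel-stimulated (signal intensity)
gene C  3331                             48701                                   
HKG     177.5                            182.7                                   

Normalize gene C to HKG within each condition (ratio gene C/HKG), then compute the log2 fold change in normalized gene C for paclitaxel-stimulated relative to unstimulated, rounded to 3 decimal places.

3.828

gene C/HKG (unstimulated) = 3331 / 177.5 = 18.766
gene C/HKG (paclitaxel-stimulated) = 48701 / 182.7 = 266.56
Fold change = 266.56 / 18.766 = 14.2044
log2(14.2044) = 3.8283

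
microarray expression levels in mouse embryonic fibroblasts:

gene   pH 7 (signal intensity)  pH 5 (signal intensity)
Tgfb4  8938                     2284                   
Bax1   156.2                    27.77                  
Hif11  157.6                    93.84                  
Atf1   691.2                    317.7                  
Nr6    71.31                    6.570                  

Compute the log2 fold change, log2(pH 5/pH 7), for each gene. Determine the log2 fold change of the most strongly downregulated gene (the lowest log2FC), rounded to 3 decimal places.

-3.440

log2(2284/8938) = -1.968  (Tgfb4)
log2(27.77/156.2) = -2.492  (Bax1)
log2(93.84/157.6) = -0.748  (Hif11)
log2(317.7/691.2) = -1.121  (Atf1)
log2(6.570/71.31) = -3.440  (Nr6)
Nr6 is most strongly downregulated.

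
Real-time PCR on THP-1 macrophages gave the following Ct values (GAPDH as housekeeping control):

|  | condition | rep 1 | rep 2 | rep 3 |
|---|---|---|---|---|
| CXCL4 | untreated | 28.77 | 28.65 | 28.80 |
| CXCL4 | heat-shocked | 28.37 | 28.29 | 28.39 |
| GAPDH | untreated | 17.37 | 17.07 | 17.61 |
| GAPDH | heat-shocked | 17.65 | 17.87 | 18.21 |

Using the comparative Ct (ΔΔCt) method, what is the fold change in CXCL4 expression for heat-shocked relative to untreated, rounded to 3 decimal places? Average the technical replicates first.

Mean Ct: CXCL4 untreated 28.740; CXCL4 heat-shocked 28.350; GAPDH untreated 17.350; GAPDH heat-shocked 17.910
ΔCt(untreated) = 28.740 − 17.350 = 11.390
ΔCt(heat-shocked) = 28.350 − 17.910 = 10.440
ΔΔCt = 10.440 − 11.390 = -0.950
Fold change = 2^(−(-0.950)) = 2^0.950 = 1.9319

1.932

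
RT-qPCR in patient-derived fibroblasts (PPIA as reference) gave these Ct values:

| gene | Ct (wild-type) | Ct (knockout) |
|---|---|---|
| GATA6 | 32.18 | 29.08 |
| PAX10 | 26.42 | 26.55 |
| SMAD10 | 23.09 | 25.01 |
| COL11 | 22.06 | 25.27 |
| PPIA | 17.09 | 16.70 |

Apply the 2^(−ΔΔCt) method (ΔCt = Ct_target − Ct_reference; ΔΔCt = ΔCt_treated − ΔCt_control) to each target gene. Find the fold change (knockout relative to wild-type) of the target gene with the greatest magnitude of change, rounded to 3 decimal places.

0.082

GATA6: ΔΔCt = (29.08−16.70) − (32.18−17.09) = 12.38 − 15.09 = -2.71; fold change = 2^2.71 = 6.543
PAX10: ΔΔCt = (26.55−16.70) − (26.42−17.09) = 9.85 − 9.33 = 0.52; fold change = 2^-0.52 = 0.697
SMAD10: ΔΔCt = (25.01−16.70) − (23.09−17.09) = 8.31 − 6.00 = 2.31; fold change = 2^-2.31 = 0.202
COL11: ΔΔCt = (25.27−16.70) − (22.06−17.09) = 8.57 − 4.97 = 3.60; fold change = 2^-3.60 = 0.082
COL11 has the largest |ΔΔCt| = 3.60.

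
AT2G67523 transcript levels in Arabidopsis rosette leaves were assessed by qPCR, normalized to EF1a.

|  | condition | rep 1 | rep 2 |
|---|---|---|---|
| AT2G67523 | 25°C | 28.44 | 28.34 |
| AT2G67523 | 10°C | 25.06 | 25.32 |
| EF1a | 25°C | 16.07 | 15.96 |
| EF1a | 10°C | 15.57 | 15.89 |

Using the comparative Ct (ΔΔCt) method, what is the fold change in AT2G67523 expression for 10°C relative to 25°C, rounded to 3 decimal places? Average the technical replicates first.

Mean Ct: AT2G67523 25°C 28.390; AT2G67523 10°C 25.190; EF1a 25°C 16.015; EF1a 10°C 15.730
ΔCt(25°C) = 28.390 − 16.015 = 12.375
ΔCt(10°C) = 25.190 − 15.730 = 9.460
ΔΔCt = 9.460 − 12.375 = -2.915
Fold change = 2^(−(-2.915)) = 2^2.915 = 7.5423

7.542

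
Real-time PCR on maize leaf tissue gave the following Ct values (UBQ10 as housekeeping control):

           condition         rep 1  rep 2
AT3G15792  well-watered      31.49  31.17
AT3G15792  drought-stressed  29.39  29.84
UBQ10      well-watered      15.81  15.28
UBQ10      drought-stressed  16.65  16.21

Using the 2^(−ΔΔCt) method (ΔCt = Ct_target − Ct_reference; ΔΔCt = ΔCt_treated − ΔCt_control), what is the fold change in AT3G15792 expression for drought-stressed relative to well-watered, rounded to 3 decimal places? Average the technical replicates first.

6.063

Mean Ct: AT3G15792 well-watered 31.330; AT3G15792 drought-stressed 29.615; UBQ10 well-watered 15.545; UBQ10 drought-stressed 16.430
ΔCt(well-watered) = 31.330 − 15.545 = 15.785
ΔCt(drought-stressed) = 29.615 − 16.430 = 13.185
ΔΔCt = 13.185 − 15.785 = -2.600
Fold change = 2^(−(-2.600)) = 2^2.600 = 6.0629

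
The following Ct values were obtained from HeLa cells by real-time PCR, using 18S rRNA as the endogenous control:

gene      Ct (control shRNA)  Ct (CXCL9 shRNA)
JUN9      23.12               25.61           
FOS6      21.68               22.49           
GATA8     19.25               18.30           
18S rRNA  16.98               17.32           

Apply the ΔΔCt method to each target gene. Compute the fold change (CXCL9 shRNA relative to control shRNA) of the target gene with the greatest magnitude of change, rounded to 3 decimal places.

0.225

JUN9: ΔΔCt = (25.61−17.32) − (23.12−16.98) = 8.29 − 6.14 = 2.15; fold change = 2^-2.15 = 0.225
FOS6: ΔΔCt = (22.49−17.32) − (21.68−16.98) = 5.17 − 4.70 = 0.47; fold change = 2^-0.47 = 0.722
GATA8: ΔΔCt = (18.30−17.32) − (19.25−16.98) = 0.98 − 2.27 = -1.29; fold change = 2^1.29 = 2.445
JUN9 has the largest |ΔΔCt| = 2.15.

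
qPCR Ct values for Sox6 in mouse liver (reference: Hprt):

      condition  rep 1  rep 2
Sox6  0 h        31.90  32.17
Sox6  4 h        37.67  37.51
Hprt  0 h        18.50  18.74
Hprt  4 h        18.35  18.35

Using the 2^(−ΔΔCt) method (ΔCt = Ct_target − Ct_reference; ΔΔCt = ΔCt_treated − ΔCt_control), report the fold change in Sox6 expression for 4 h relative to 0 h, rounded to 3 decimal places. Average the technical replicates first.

Mean Ct: Sox6 0 h 32.035; Sox6 4 h 37.590; Hprt 0 h 18.620; Hprt 4 h 18.350
ΔCt(0 h) = 32.035 − 18.620 = 13.415
ΔCt(4 h) = 37.590 − 18.350 = 19.240
ΔΔCt = 19.240 − 13.415 = 5.825
Fold change = 2^(−5.825) = 0.0176

0.018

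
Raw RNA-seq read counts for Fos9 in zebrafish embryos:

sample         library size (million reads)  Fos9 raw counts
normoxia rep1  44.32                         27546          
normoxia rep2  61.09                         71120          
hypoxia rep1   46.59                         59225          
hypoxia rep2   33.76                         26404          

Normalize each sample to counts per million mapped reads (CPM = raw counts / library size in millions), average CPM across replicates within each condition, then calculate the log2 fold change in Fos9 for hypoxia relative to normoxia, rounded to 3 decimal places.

0.201

CPM(normoxia rep1) = 27546 / 44.32 = 621.5253
CPM(normoxia rep2) = 71120 / 61.09 = 1164.1840
CPM(hypoxia rep1) = 59225 / 46.59 = 1271.1955
CPM(hypoxia rep2) = 26404 / 33.76 = 782.1090
mean CPM(normoxia) = 892.8546; mean CPM(hypoxia) = 1026.6523
Fold change = 1026.6523 / 892.8546 = 1.14985
log2(1.14985) = 0.2015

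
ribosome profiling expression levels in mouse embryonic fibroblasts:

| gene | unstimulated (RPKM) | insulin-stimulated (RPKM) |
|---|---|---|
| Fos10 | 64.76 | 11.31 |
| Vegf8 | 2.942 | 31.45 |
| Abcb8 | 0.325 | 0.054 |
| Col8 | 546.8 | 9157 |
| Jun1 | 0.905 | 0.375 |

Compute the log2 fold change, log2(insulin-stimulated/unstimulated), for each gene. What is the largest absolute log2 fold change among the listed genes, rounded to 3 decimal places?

4.066

log2(11.31/64.76) = -2.518  (Fos10)
log2(31.45/2.942) = 3.418  (Vegf8)
log2(0.054/0.325) = -2.589  (Abcb8)
log2(9157/546.8) = 4.066  (Col8)
log2(0.375/0.905) = -1.271  (Jun1)
The largest magnitude belongs to Col8.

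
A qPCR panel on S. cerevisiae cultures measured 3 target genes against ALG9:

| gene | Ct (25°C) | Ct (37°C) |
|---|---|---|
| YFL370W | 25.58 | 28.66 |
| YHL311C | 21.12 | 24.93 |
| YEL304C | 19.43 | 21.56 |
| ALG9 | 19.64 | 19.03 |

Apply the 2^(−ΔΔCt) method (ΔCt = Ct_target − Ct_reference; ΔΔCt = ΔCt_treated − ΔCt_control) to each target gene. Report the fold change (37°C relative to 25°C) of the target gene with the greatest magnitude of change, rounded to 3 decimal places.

0.047

YFL370W: ΔΔCt = (28.66−19.03) − (25.58−19.64) = 9.63 − 5.94 = 3.69; fold change = 2^-3.69 = 0.077
YHL311C: ΔΔCt = (24.93−19.03) − (21.12−19.64) = 5.90 − 1.48 = 4.42; fold change = 2^-4.42 = 0.047
YEL304C: ΔΔCt = (21.56−19.03) − (19.43−19.64) = 2.53 − (-0.21) = 2.74; fold change = 2^-2.74 = 0.150
YHL311C has the largest |ΔΔCt| = 4.42.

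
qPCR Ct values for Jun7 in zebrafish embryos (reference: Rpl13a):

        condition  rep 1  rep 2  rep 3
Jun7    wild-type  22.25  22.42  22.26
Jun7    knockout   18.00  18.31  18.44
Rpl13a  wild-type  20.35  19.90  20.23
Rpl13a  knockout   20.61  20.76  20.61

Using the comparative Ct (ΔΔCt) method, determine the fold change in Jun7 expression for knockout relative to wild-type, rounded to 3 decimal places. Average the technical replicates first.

Mean Ct: Jun7 wild-type 22.310; Jun7 knockout 18.250; Rpl13a wild-type 20.160; Rpl13a knockout 20.660
ΔCt(wild-type) = 22.310 − 20.160 = 2.150
ΔCt(knockout) = 18.250 − 20.660 = -2.410
ΔΔCt = -2.410 − 2.150 = -4.560
Fold change = 2^(−(-4.560)) = 2^4.560 = 23.5883

23.588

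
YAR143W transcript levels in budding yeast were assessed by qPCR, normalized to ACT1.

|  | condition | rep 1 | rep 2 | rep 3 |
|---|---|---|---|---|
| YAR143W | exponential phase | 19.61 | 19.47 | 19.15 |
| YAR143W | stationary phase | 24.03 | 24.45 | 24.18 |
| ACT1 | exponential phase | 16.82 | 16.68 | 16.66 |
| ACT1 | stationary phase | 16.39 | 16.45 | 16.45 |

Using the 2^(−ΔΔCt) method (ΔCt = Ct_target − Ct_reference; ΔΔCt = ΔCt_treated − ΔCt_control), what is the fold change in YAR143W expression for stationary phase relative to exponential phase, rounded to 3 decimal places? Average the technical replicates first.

0.029

Mean Ct: YAR143W exponential phase 19.410; YAR143W stationary phase 24.220; ACT1 exponential phase 16.720; ACT1 stationary phase 16.430
ΔCt(exponential phase) = 19.410 − 16.720 = 2.690
ΔCt(stationary phase) = 24.220 − 16.430 = 7.790
ΔΔCt = 7.790 − 2.690 = 5.100
Fold change = 2^(−5.100) = 0.0292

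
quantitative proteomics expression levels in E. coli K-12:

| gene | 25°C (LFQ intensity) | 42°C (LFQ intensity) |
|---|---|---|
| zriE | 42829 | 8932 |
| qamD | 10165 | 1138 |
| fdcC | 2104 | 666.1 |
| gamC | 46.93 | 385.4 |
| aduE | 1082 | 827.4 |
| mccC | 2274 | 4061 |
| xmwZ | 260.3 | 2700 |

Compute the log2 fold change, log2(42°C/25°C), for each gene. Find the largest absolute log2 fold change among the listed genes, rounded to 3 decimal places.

log2(8932/42829) = -2.262  (zriE)
log2(1138/10165) = -3.159  (qamD)
log2(666.1/2104) = -1.659  (fdcC)
log2(385.4/46.93) = 3.038  (gamC)
log2(827.4/1082) = -0.387  (aduE)
log2(4061/2274) = 0.837  (mccC)
log2(2700/260.3) = 3.375  (xmwZ)
The largest magnitude belongs to xmwZ.

3.375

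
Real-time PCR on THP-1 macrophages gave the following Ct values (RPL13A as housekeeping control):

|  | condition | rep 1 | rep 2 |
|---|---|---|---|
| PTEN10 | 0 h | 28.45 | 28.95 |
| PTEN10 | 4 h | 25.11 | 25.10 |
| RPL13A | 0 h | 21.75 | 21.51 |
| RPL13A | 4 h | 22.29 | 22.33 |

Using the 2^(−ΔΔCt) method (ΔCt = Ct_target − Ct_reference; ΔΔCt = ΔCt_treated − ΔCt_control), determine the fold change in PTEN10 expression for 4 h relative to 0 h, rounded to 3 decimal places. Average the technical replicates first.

Mean Ct: PTEN10 0 h 28.700; PTEN10 4 h 25.105; RPL13A 0 h 21.630; RPL13A 4 h 22.310
ΔCt(0 h) = 28.700 − 21.630 = 7.070
ΔCt(4 h) = 25.105 − 22.310 = 2.795
ΔΔCt = 2.795 − 7.070 = -4.275
Fold change = 2^(−(-4.275)) = 2^4.275 = 19.3599

19.360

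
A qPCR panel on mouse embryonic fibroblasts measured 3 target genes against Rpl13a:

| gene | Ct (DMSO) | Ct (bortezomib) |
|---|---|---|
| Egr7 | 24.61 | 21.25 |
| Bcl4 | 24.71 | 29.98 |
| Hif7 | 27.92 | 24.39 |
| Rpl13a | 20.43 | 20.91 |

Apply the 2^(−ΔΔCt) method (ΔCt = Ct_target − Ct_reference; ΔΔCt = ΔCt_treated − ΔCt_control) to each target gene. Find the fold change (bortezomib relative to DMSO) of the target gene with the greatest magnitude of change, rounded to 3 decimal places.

0.036

Egr7: ΔΔCt = (21.25−20.91) − (24.61−20.43) = 0.34 − 4.18 = -3.84; fold change = 2^3.84 = 14.320
Bcl4: ΔΔCt = (29.98−20.91) − (24.71−20.43) = 9.07 − 4.28 = 4.79; fold change = 2^-4.79 = 0.036
Hif7: ΔΔCt = (24.39−20.91) − (27.92−20.43) = 3.48 − 7.49 = -4.01; fold change = 2^4.01 = 16.111
Bcl4 has the largest |ΔΔCt| = 4.79.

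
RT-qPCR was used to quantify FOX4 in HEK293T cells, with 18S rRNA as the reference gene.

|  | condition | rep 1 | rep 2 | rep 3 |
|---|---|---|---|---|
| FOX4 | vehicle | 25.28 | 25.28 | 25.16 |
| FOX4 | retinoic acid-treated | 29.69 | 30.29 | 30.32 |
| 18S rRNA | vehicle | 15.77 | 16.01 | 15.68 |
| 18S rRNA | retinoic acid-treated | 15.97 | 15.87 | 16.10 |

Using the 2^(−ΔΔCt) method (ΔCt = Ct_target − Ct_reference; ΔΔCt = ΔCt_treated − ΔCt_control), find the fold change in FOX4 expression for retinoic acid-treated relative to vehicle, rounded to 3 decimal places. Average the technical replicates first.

0.038

Mean Ct: FOX4 vehicle 25.240; FOX4 retinoic acid-treated 30.100; 18S rRNA vehicle 15.820; 18S rRNA retinoic acid-treated 15.980
ΔCt(vehicle) = 25.240 − 15.820 = 9.420
ΔCt(retinoic acid-treated) = 30.100 − 15.980 = 14.120
ΔΔCt = 14.120 − 9.420 = 4.700
Fold change = 2^(−4.700) = 0.0385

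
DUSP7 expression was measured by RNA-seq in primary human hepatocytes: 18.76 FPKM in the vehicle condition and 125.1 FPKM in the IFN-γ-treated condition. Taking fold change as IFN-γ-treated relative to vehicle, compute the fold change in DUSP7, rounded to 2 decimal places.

6.67

Fold change = 125.1 / 18.76 = 6.668
DUSP7 is upregulated.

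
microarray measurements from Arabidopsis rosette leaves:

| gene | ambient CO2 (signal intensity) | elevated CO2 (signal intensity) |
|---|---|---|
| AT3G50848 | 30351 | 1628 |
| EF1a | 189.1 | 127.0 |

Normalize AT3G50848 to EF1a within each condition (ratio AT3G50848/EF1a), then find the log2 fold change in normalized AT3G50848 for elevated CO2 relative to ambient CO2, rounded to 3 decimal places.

AT3G50848/EF1a (ambient CO2) = 30351 / 189.1 = 160.5
AT3G50848/EF1a (elevated CO2) = 1628 / 127.0 = 12.819
Fold change = 12.819 / 160.5 = 0.0799
log2(0.0799) = -3.6463

-3.646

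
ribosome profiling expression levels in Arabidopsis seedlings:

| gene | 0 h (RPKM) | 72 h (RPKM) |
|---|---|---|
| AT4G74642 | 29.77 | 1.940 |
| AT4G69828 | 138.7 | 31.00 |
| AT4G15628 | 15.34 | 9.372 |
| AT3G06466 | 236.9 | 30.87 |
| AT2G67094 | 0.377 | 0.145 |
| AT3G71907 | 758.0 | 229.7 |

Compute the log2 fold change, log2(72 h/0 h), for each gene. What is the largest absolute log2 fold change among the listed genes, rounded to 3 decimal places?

3.940

log2(1.940/29.77) = -3.940  (AT4G74642)
log2(31.00/138.7) = -2.162  (AT4G69828)
log2(9.372/15.34) = -0.711  (AT4G15628)
log2(30.87/236.9) = -2.940  (AT3G06466)
log2(0.145/0.377) = -1.379  (AT2G67094)
log2(229.7/758.0) = -1.722  (AT3G71907)
The largest magnitude belongs to AT4G74642.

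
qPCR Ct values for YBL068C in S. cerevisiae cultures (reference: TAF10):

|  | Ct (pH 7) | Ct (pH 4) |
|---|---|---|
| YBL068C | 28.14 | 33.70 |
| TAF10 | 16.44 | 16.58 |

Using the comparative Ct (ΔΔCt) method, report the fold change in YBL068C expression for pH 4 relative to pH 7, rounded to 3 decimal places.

0.023

ΔCt(pH 7) = 28.140 − 16.440 = 11.700
ΔCt(pH 4) = 33.700 − 16.580 = 17.120
ΔΔCt = 17.120 − 11.700 = 5.420
Fold change = 2^(−5.420) = 0.0234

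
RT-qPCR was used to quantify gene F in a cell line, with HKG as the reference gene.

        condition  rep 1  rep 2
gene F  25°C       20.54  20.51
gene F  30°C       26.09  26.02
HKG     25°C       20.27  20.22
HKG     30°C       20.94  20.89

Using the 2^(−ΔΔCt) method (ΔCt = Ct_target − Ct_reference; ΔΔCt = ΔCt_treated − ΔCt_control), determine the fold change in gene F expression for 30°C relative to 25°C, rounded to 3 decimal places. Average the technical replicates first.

Mean Ct: gene F 25°C 20.525; gene F 30°C 26.055; HKG 25°C 20.245; HKG 30°C 20.915
ΔCt(25°C) = 20.525 − 20.245 = 0.280
ΔCt(30°C) = 26.055 − 20.915 = 5.140
ΔΔCt = 5.140 − 0.280 = 4.860
Fold change = 2^(−4.860) = 0.0344

0.034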